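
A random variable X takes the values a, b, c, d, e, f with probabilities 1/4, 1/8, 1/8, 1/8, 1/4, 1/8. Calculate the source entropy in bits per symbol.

Each probability is a power of 1/2, so log₂(1/p) is an integer.
H = Σ p·log₂(1/p) = 1/4·2 + 1/8·3 + 1/8·3 + 1/8·3 + 1/4·2 + 1/8·3 = 2.5 bits.

2.5 bits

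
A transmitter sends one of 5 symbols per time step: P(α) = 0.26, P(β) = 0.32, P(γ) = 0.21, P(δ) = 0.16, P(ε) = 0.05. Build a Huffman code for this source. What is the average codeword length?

2.21 bits/symbol

Repeatedly combine the two least-probable nodes; the expected code length is the sum of the merged weights.
merge 1/20 + 4/25 → 21/100
merge 21/100 + 21/100 → 21/50
merge 13/50 + 8/25 → 29/50
merge 21/50 + 29/50 → 1
L = 21/100 + 21/50 + 29/50 + 1 = 221/100 = 2.21 bits/symbol.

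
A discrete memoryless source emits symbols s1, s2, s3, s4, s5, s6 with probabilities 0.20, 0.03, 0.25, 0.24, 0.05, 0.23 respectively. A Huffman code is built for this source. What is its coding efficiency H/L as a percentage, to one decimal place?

Entropy H = −Σ p log₂ p ≈ 2.3141 bits.
Huffman merges: 3/100+1/20→2/25; 2/25+1/5→7/25; 23/100+6/25→47/100; 1/4+7/25→53/100; 47/100+53/100→1. L = 59/25 ≈ 2.3600.
Efficiency = H/L = 2.3141/2.3600 = 98.1%.

98.1%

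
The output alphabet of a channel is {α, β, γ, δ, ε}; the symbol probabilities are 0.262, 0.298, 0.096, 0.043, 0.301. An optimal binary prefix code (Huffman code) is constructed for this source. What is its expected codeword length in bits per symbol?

2.139 bits/symbol

Repeatedly combine the two least-probable nodes; the expected code length is the sum of the merged weights.
merge 43/1000 + 12/125 → 139/1000
merge 139/1000 + 131/500 → 401/1000
merge 149/500 + 301/1000 → 599/1000
merge 401/1000 + 599/1000 → 1
L = 139/1000 + 401/1000 + 599/1000 + 1 = 2139/1000 = 2.139 bits/symbol.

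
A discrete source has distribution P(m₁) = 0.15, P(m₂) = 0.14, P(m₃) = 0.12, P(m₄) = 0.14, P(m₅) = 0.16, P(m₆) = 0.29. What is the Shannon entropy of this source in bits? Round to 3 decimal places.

2.513 bits

H = −Σ pᵢ log₂ pᵢ.
−0.15·log₂(0.15) = 0.4105
−0.14·log₂(0.14) = 0.3971
−0.12·log₂(0.12) = 0.3671
−0.14·log₂(0.14) = 0.3971
−0.16·log₂(0.16) = 0.4230
−0.29·log₂(0.29) = 0.5179
Sum ≈ 2.5128 → 2.513 bits.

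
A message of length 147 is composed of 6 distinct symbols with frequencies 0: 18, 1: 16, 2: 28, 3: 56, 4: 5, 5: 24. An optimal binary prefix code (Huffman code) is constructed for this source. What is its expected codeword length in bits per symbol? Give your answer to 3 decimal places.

2.381 bits/symbol

Probabilities are the counts divided by 147.
Repeatedly combine the two least-probable nodes; the expected code length is the sum of the merged weights.
merge 5/147 + 16/147 → 1/7
merge 6/49 + 1/7 → 13/49
merge 8/49 + 4/21 → 52/147
merge 13/49 + 52/147 → 13/21
merge 8/21 + 13/21 → 1
L = 1/7 + 13/49 + 52/147 + 13/21 + 1 = 50/21 ≈ 2.381 bits/symbol.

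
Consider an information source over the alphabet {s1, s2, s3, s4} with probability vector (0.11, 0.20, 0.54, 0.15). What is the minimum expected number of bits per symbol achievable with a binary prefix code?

Repeatedly combine the two least-probable nodes; the expected code length is the sum of the merged weights.
merge 11/100 + 3/20 → 13/50
merge 1/5 + 13/50 → 23/50
merge 23/50 + 27/50 → 1
L = 13/50 + 23/50 + 1 = 43/25 = 1.72 bits/symbol.

1.72 bits/symbol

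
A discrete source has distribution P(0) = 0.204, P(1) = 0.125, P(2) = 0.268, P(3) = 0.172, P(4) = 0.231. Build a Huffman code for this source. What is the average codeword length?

2.297 bits/symbol

Repeatedly combine the two least-probable nodes; the expected code length is the sum of the merged weights.
merge 1/8 + 43/250 → 297/1000
merge 51/250 + 231/1000 → 87/200
merge 67/250 + 297/1000 → 113/200
merge 87/200 + 113/200 → 1
L = 297/1000 + 87/200 + 113/200 + 1 = 2297/1000 = 2.297 bits/symbol.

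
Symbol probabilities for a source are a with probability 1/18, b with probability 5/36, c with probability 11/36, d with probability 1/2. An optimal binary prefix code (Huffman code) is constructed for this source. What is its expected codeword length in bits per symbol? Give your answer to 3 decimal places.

1.694 bits/symbol

Repeatedly combine the two least-probable nodes; the expected code length is the sum of the merged weights.
merge 1/18 + 5/36 → 7/36
merge 7/36 + 11/36 → 1/2
merge 1/2 + 1/2 → 1
L = 7/36 + 1/2 + 1 = 61/36 ≈ 1.694 bits/symbol.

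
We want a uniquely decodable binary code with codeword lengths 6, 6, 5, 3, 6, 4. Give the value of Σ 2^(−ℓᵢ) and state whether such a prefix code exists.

With common denominator 2^6 = 64: Σ 2^(−ℓᵢ) = 1/64 + 1/64 + 2/64 + 8/64 + 1/64 + 4/64 = 17/64 = 0.265625.
Kraft's inequality requires Σ ≤ 1; here Σ = 0.265625 ≤ 1, so such a prefix code exists.

0.265625; yes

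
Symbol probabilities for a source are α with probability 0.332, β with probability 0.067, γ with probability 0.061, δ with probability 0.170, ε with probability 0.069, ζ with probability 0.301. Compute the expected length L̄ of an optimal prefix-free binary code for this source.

2.325 bits/symbol

Repeatedly combine the two least-probable nodes; the expected code length is the sum of the merged weights.
merge 61/1000 + 67/1000 → 16/125
merge 69/1000 + 16/125 → 197/1000
merge 17/100 + 197/1000 → 367/1000
merge 301/1000 + 83/250 → 633/1000
merge 367/1000 + 633/1000 → 1
L = 16/125 + 197/1000 + 367/1000 + 633/1000 + 1 = 93/40 = 2.325 bits/symbol.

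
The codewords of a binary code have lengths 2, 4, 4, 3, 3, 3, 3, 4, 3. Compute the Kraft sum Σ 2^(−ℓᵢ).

1.0625

With common denominator 2^4 = 16: Σ 2^(−ℓᵢ) = 4/16 + 1/16 + 1/16 + 2/16 + 2/16 + 2/16 + 2/16 + 1/16 + 2/16 = 17/16 = 1.0625.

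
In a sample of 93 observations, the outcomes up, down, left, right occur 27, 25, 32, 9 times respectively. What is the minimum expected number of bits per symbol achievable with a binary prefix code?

Probabilities are the counts divided by 93.
Repeatedly combine the two least-probable nodes; the expected code length is the sum of the merged weights.
merge 3/31 + 25/93 → 34/93
merge 9/31 + 32/93 → 59/93
merge 34/93 + 59/93 → 1
L = 34/93 + 59/93 + 1 = 2 bits/symbol.

2 bits/symbol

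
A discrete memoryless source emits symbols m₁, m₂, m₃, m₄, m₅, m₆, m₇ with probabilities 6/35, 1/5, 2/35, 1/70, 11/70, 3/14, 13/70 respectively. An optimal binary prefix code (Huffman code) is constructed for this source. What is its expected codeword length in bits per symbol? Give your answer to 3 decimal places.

2.657 bits/symbol

Repeatedly combine the two least-probable nodes; the expected code length is the sum of the merged weights.
merge 1/70 + 2/35 → 1/14
merge 1/14 + 11/70 → 8/35
merge 6/35 + 13/70 → 5/14
merge 1/5 + 3/14 → 29/70
merge 8/35 + 5/14 → 41/70
merge 29/70 + 41/70 → 1
L = 1/14 + 8/35 + 5/14 + 29/70 + 41/70 + 1 = 93/35 ≈ 2.657 bits/symbol.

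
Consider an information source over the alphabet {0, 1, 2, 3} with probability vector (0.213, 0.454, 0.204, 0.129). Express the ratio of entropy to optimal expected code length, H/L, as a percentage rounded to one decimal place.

Entropy H = −Σ p log₂ p ≈ 1.8414 bits.
Huffman merges: 129/1000+51/250→333/1000; 213/1000+333/1000→273/500; 227/500+273/500→1. L = 1879/1000 ≈ 1.8790.
Efficiency = H/L = 1.8414/1.8790 = 98.0%.

98.0%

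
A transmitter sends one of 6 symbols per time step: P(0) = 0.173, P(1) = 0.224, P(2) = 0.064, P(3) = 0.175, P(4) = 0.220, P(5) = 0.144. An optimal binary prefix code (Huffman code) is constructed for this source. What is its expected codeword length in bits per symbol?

Repeatedly combine the two least-probable nodes; the expected code length is the sum of the merged weights.
merge 8/125 + 18/125 → 26/125
merge 173/1000 + 7/40 → 87/250
merge 26/125 + 11/50 → 107/250
merge 28/125 + 87/250 → 143/250
merge 107/250 + 143/250 → 1
L = 26/125 + 87/250 + 107/250 + 143/250 + 1 = 639/250 = 2.556 bits/symbol.

2.556 bits/symbol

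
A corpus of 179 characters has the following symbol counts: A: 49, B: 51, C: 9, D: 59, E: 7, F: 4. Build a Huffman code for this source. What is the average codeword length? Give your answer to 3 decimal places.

Probabilities are the counts divided by 179.
Repeatedly combine the two least-probable nodes; the expected code length is the sum of the merged weights.
merge 4/179 + 7/179 → 11/179
merge 9/179 + 11/179 → 20/179
merge 20/179 + 49/179 → 69/179
merge 51/179 + 59/179 → 110/179
merge 69/179 + 110/179 → 1
L = 11/179 + 20/179 + 69/179 + 110/179 + 1 = 389/179 ≈ 2.173 bits/symbol.

2.173 bits/symbol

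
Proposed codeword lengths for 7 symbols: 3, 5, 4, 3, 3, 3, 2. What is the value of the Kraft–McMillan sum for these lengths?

0.84375

With common denominator 2^5 = 32: Σ 2^(−ℓᵢ) = 4/32 + 1/32 + 2/32 + 4/32 + 4/32 + 4/32 + 8/32 = 27/32 = 0.84375.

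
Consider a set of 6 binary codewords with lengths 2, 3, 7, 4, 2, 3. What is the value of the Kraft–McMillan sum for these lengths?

With common denominator 2^7 = 128: Σ 2^(−ℓᵢ) = 32/128 + 16/128 + 1/128 + 8/128 + 32/128 + 16/128 = 105/128 = 0.8203125.

0.8203125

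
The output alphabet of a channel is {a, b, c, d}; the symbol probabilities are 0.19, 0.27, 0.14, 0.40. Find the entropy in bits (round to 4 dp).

H = −Σ pᵢ log₂ pᵢ.
−0.19·log₂(0.19) = 0.4552
−0.27·log₂(0.27) = 0.5100
−0.14·log₂(0.14) = 0.3971
−0.40·log₂(0.40) = 0.5288
Sum ≈ 1.8911 → 1.8911 bits.

1.8911 bits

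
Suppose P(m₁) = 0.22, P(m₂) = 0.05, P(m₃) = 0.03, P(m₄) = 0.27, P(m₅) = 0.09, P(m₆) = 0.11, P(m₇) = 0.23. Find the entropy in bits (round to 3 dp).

2.509 bits

H = −Σ pᵢ log₂ pᵢ.
−0.22·log₂(0.22) = 0.4806
−0.05·log₂(0.05) = 0.2161
−0.03·log₂(0.03) = 0.1518
−0.27·log₂(0.27) = 0.5100
−0.09·log₂(0.09) = 0.3127
−0.11·log₂(0.11) = 0.3503
−0.23·log₂(0.23) = 0.4877
Sum ≈ 2.5091 → 2.509 bits.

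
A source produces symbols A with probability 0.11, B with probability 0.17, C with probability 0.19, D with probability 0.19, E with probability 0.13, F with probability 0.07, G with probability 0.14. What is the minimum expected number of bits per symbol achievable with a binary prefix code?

2.8 bits/symbol

Repeatedly combine the two least-probable nodes; the expected code length is the sum of the merged weights.
merge 7/100 + 11/100 → 9/50
merge 13/100 + 7/50 → 27/100
merge 17/100 + 9/50 → 7/20
merge 19/100 + 19/100 → 19/50
merge 27/100 + 7/20 → 31/50
merge 19/50 + 31/50 → 1
L = 9/50 + 27/100 + 7/20 + 19/50 + 31/50 + 1 = 14/5 = 2.8 bits/symbol.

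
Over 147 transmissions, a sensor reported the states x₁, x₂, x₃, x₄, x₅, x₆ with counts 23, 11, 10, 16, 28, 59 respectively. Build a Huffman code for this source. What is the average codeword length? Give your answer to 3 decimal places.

Probabilities are the counts divided by 147.
Repeatedly combine the two least-probable nodes; the expected code length is the sum of the merged weights.
merge 10/147 + 11/147 → 1/7
merge 16/147 + 1/7 → 37/147
merge 23/147 + 4/21 → 17/49
merge 37/147 + 17/49 → 88/147
merge 59/147 + 88/147 → 1
L = 1/7 + 37/147 + 17/49 + 88/147 + 1 = 344/147 ≈ 2.340 bits/symbol.

2.340 bits/symbol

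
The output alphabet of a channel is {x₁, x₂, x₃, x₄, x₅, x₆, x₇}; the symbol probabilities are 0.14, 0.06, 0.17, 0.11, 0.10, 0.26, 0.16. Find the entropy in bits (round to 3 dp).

H = −Σ pᵢ log₂ pᵢ.
−0.14·log₂(0.14) = 0.3971
−0.06·log₂(0.06) = 0.2435
−0.17·log₂(0.17) = 0.4346
−0.11·log₂(0.11) = 0.3503
−0.10·log₂(0.10) = 0.3322
−0.26·log₂(0.26) = 0.5053
−0.16·log₂(0.16) = 0.4230
Sum ≈ 2.6860 → 2.686 bits.

2.686 bits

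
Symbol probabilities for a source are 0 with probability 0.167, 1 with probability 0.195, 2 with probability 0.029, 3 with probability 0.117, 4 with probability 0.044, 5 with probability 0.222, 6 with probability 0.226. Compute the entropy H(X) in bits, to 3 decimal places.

2.567 bits

H = −Σ pᵢ log₂ pᵢ.
−0.167·log₂(0.167) = 0.4312
−0.195·log₂(0.195) = 0.4599
−0.029·log₂(0.029) = 0.1481
−0.117·log₂(0.117) = 0.3622
−0.044·log₂(0.044) = 0.1983
−0.222·log₂(0.222) = 0.4820
−0.226·log₂(0.226) = 0.4849
Sum ≈ 2.5666 → 2.567 bits.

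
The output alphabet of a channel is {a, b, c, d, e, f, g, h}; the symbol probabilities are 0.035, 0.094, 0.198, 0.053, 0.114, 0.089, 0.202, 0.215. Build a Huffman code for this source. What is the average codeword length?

2.848 bits/symbol

Repeatedly combine the two least-probable nodes; the expected code length is the sum of the merged weights.
merge 7/200 + 53/1000 → 11/125
merge 11/125 + 89/1000 → 177/1000
merge 47/500 + 57/500 → 26/125
merge 177/1000 + 99/500 → 3/8
merge 101/500 + 26/125 → 41/100
merge 43/200 + 3/8 → 59/100
merge 41/100 + 59/100 → 1
L = 11/125 + 177/1000 + 26/125 + 3/8 + 41/100 + 59/100 + 1 = 356/125 = 2.848 bits/symbol.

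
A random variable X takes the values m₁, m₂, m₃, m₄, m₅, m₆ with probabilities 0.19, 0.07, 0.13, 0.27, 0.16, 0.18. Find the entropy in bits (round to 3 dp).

H = −Σ pᵢ log₂ pᵢ.
−0.19·log₂(0.19) = 0.4552
−0.07·log₂(0.07) = 0.2686
−0.13·log₂(0.13) = 0.3826
−0.27·log₂(0.27) = 0.5100
−0.16·log₂(0.16) = 0.4230
−0.18·log₂(0.18) = 0.4453
Sum ≈ 2.4848 → 2.485 bits.

2.485 bits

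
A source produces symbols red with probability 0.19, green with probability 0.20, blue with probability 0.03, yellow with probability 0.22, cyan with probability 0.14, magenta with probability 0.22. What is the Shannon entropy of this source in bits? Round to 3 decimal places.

H = −Σ pᵢ log₂ pᵢ.
−0.19·log₂(0.19) = 0.4552
−0.20·log₂(0.20) = 0.4644
−0.03·log₂(0.03) = 0.1518
−0.22·log₂(0.22) = 0.4806
−0.14·log₂(0.14) = 0.3971
−0.22·log₂(0.22) = 0.4806
Sum ≈ 2.4296 → 2.430 bits.

2.430 bits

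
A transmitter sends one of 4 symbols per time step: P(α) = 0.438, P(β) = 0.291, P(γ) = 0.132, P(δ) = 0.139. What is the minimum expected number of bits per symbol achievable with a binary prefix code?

Repeatedly combine the two least-probable nodes; the expected code length is the sum of the merged weights.
merge 33/250 + 139/1000 → 271/1000
merge 271/1000 + 291/1000 → 281/500
merge 219/500 + 281/500 → 1
L = 271/1000 + 281/500 + 1 = 1833/1000 = 1.833 bits/symbol.

1.833 bits/symbol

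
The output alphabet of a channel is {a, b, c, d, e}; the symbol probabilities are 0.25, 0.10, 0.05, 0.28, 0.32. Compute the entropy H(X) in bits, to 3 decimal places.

H = −Σ pᵢ log₂ pᵢ.
−0.25·log₂(0.25) = 0.5000
−0.10·log₂(0.10) = 0.3322
−0.05·log₂(0.05) = 0.2161
−0.28·log₂(0.28) = 0.5142
−0.32·log₂(0.32) = 0.5260
Sum ≈ 2.0885 → 2.089 bits.

2.089 bits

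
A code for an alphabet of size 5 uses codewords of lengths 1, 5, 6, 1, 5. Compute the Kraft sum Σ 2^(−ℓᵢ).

With common denominator 2^6 = 64: Σ 2^(−ℓᵢ) = 32/64 + 2/64 + 1/64 + 32/64 + 2/64 = 69/64 = 1.078125.

1.078125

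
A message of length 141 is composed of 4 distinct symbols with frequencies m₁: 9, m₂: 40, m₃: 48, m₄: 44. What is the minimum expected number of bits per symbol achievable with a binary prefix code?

Probabilities are the counts divided by 141.
Repeatedly combine the two least-probable nodes; the expected code length is the sum of the merged weights.
merge 3/47 + 40/141 → 49/141
merge 44/141 + 16/47 → 92/141
merge 49/141 + 92/141 → 1
L = 49/141 + 92/141 + 1 = 2 bits/symbol.

2 bits/symbol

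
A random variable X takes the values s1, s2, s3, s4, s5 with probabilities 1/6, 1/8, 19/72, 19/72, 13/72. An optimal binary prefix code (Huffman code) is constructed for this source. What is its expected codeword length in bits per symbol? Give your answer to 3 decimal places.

2.292 bits/symbol

Repeatedly combine the two least-probable nodes; the expected code length is the sum of the merged weights.
merge 1/8 + 1/6 → 7/24
merge 13/72 + 19/72 → 4/9
merge 19/72 + 7/24 → 5/9
merge 4/9 + 5/9 → 1
L = 7/24 + 4/9 + 5/9 + 1 = 55/24 ≈ 2.292 bits/symbol.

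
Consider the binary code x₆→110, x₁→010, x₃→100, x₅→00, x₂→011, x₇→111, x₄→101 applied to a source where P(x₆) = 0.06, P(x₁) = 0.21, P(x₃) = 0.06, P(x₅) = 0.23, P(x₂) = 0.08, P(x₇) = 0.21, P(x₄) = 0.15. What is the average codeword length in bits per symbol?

2.77 bits/symbol

L̄ = Σ pᵢ·ℓᵢ = 0.06·3 + 0.21·3 + 0.06·3 + 0.23·2 + 0.08·3 + 0.21·3 + 0.15·3 = 2.77 bits/symbol.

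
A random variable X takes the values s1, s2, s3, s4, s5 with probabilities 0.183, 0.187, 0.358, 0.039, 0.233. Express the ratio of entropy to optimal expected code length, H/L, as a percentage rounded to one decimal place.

Entropy H = −Σ p log₂ p ≈ 2.1034 bits.
Huffman merges: 39/1000+183/1000→111/500; 187/1000+111/500→409/1000; 233/1000+179/500→591/1000; 409/1000+591/1000→1. L = 1111/500 ≈ 2.2220.
Efficiency = H/L = 2.1034/2.2220 = 94.7%.

94.7%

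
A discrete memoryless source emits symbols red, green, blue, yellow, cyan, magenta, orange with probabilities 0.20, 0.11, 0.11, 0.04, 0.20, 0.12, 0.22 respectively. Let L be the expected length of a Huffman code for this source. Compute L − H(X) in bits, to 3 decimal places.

0.067 bits

Entropy H = −Σ p log₂ p ≈ 2.6627 bits.
Huffman merges: 1/25+11/100→3/20; 11/100+3/25→23/100; 3/20+1/5→7/20; 1/5+11/50→21/50; 23/100+7/20→29/50; 21/50+29/50→1. L = 273/100 ≈ 2.7300.
L − H = 2.7300 − 2.6627 = 0.067 bits.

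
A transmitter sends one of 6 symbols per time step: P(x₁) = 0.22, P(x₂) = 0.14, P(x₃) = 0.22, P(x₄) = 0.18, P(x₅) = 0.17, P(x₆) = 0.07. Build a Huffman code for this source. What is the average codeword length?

2.56 bits/symbol

Repeatedly combine the two least-probable nodes; the expected code length is the sum of the merged weights.
merge 7/100 + 7/50 → 21/100
merge 17/100 + 9/50 → 7/20
merge 21/100 + 11/50 → 43/100
merge 11/50 + 7/20 → 57/100
merge 43/100 + 57/100 → 1
L = 21/100 + 7/20 + 43/100 + 57/100 + 1 = 64/25 = 2.56 bits/symbol.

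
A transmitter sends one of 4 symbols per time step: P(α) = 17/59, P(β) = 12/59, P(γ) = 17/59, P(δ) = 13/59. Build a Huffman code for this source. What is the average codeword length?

Repeatedly combine the two least-probable nodes; the expected code length is the sum of the merged weights.
merge 12/59 + 13/59 → 25/59
merge 17/59 + 17/59 → 34/59
merge 25/59 + 34/59 → 1
L = 25/59 + 34/59 + 1 = 2 bits/symbol.

2 bits/symbol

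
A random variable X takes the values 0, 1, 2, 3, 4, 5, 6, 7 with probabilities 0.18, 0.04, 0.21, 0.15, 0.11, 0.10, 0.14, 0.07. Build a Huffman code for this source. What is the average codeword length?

2.9 bits/symbol

Repeatedly combine the two least-probable nodes; the expected code length is the sum of the merged weights.
merge 1/25 + 7/100 → 11/100
merge 1/10 + 11/100 → 21/100
merge 11/100 + 7/50 → 1/4
merge 3/20 + 9/50 → 33/100
merge 21/100 + 21/100 → 21/50
merge 1/4 + 33/100 → 29/50
merge 21/50 + 29/50 → 1
L = 11/100 + 21/100 + 1/4 + 33/100 + 21/50 + 29/50 + 1 = 29/10 = 2.9 bits/symbol.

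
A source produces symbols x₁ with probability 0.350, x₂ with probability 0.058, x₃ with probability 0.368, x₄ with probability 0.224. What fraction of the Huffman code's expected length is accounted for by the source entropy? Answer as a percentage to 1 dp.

93.1%

Entropy H = −Σ p log₂ p ≈ 1.7826 bits.
Huffman merges: 29/500+28/125→141/500; 141/500+7/20→79/125; 46/125+79/125→1. L = 957/500 ≈ 1.9140.
Efficiency = H/L = 1.7826/1.9140 = 93.1%.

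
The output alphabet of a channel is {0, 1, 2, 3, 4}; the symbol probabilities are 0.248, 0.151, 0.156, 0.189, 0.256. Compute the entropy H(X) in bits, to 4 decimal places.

2.2864 bits

H = −Σ pᵢ log₂ pᵢ.
−0.248·log₂(0.248) = 0.4989
−0.151·log₂(0.151) = 0.4118
−0.156·log₂(0.156) = 0.4181
−0.189·log₂(0.189) = 0.4543
−0.256·log₂(0.256) = 0.5032
Sum ≈ 2.2864 → 2.2864 bits.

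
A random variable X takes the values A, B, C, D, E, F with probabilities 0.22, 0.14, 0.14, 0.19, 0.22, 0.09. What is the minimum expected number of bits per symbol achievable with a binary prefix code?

Repeatedly combine the two least-probable nodes; the expected code length is the sum of the merged weights.
merge 9/100 + 7/50 → 23/100
merge 7/50 + 19/100 → 33/100
merge 11/50 + 11/50 → 11/25
merge 23/100 + 33/100 → 14/25
merge 11/25 + 14/25 → 1
L = 23/100 + 33/100 + 11/25 + 14/25 + 1 = 64/25 = 2.56 bits/symbol.

2.56 bits/symbol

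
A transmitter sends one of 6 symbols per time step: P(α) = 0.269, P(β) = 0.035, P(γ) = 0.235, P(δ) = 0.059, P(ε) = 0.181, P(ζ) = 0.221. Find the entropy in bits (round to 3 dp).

2.338 bits

H = −Σ pᵢ log₂ pᵢ.
−0.269·log₂(0.269) = 0.5096
−0.035·log₂(0.035) = 0.1693
−0.235·log₂(0.235) = 0.4910
−0.059·log₂(0.059) = 0.2409
−0.181·log₂(0.181) = 0.4463
−0.221·log₂(0.221) = 0.4813
Sum ≈ 2.3384 → 2.338 bits.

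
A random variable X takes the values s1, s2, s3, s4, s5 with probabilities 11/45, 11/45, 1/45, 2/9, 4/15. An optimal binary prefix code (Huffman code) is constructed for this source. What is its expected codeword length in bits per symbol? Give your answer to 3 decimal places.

2.244 bits/symbol

Repeatedly combine the two least-probable nodes; the expected code length is the sum of the merged weights.
merge 1/45 + 2/9 → 11/45
merge 11/45 + 11/45 → 22/45
merge 11/45 + 4/15 → 23/45
merge 22/45 + 23/45 → 1
L = 11/45 + 22/45 + 23/45 + 1 = 101/45 ≈ 2.244 bits/symbol.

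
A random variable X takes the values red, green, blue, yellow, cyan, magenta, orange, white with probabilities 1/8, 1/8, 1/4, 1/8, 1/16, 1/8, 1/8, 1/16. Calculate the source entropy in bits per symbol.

2.875 bits

Each probability is a power of 1/2, so log₂(1/p) is an integer.
H = Σ p·log₂(1/p) = 1/8·3 + 1/8·3 + 1/4·2 + 1/8·3 + 1/16·4 + 1/8·3 + 1/8·3 + 1/16·4 = 2.875 bits.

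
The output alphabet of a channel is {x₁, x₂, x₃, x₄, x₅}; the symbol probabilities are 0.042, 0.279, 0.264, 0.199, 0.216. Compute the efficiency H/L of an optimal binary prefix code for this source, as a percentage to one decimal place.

96.1%

Entropy H = −Σ p log₂ p ≈ 2.1542 bits.
Huffman merges: 21/500+199/1000→241/1000; 27/125+241/1000→457/1000; 33/125+279/1000→543/1000; 457/1000+543/1000→1. L = 2241/1000 ≈ 2.2410.
Efficiency = H/L = 2.1542/2.2410 = 96.1%.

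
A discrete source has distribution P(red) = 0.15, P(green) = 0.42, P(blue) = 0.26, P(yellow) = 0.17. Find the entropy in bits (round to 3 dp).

H = −Σ pᵢ log₂ pᵢ.
−0.15·log₂(0.15) = 0.4105
−0.42·log₂(0.42) = 0.5256
−0.26·log₂(0.26) = 0.5053
−0.17·log₂(0.17) = 0.4346
Sum ≈ 1.8761 → 1.876 bits.

1.876 bits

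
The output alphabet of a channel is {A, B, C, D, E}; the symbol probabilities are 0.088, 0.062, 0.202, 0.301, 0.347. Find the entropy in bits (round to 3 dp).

H = −Σ pᵢ log₂ pᵢ.
−0.088·log₂(0.088) = 0.3086
−0.062·log₂(0.062) = 0.2487
−0.202·log₂(0.202) = 0.4661
−0.301·log₂(0.301) = 0.5214
−0.347·log₂(0.347) = 0.5299
Sum ≈ 2.0747 → 2.075 bits.

2.075 bits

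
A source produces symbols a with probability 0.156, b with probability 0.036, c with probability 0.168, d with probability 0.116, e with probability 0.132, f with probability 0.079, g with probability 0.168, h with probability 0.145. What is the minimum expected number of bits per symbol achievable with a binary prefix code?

Repeatedly combine the two least-probable nodes; the expected code length is the sum of the merged weights.
merge 9/250 + 79/1000 → 23/200
merge 23/200 + 29/250 → 231/1000
merge 33/250 + 29/200 → 277/1000
merge 39/250 + 21/125 → 81/250
merge 21/125 + 231/1000 → 399/1000
merge 277/1000 + 81/250 → 601/1000
merge 399/1000 + 601/1000 → 1
L = 23/200 + 231/1000 + 277/1000 + 81/250 + 399/1000 + 601/1000 + 1 = 2947/1000 = 2.947 bits/symbol.

2.947 bits/symbol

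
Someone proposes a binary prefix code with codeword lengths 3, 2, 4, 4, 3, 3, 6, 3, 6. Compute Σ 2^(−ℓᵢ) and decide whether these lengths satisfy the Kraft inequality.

With common denominator 2^6 = 64: Σ 2^(−ℓᵢ) = 8/64 + 16/64 + 4/64 + 4/64 + 8/64 + 8/64 + 1/64 + 8/64 + 1/64 = 58/64 = 0.90625.
Kraft's inequality requires Σ ≤ 1; here Σ = 0.90625 ≤ 1, so such a prefix code exists.

0.90625; yes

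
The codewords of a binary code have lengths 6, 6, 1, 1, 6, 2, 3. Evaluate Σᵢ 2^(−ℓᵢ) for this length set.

1.421875

With common denominator 2^6 = 64: Σ 2^(−ℓᵢ) = 1/64 + 1/64 + 32/64 + 32/64 + 1/64 + 16/64 + 8/64 = 91/64 = 1.421875.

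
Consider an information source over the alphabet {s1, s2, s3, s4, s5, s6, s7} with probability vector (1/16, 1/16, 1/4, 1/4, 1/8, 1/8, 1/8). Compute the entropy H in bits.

Each probability is a power of 1/2, so log₂(1/p) is an integer.
H = Σ p·log₂(1/p) = 1/16·4 + 1/16·4 + 1/4·2 + 1/4·2 + 1/8·3 + 1/8·3 + 1/8·3 = 2.625 bits.

2.625 bits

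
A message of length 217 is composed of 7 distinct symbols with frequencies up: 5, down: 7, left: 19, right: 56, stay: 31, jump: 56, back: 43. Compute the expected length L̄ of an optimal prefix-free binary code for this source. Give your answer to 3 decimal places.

Probabilities are the counts divided by 217.
Repeatedly combine the two least-probable nodes; the expected code length is the sum of the merged weights.
merge 5/217 + 1/31 → 12/217
merge 12/217 + 19/217 → 1/7
merge 1/7 + 1/7 → 2/7
merge 43/217 + 8/31 → 99/217
merge 8/31 + 2/7 → 118/217
merge 99/217 + 118/217 → 1
L = 12/217 + 1/7 + 2/7 + 99/217 + 118/217 + 1 = 77/31 ≈ 2.484 bits/symbol.

2.484 bits/symbol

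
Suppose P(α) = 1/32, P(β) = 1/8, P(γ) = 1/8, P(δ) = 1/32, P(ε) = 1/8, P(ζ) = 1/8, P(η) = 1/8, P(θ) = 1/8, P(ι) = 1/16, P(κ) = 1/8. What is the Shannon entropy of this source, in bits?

Each probability is a power of 1/2, so log₂(1/p) is an integer.
H = Σ p·log₂(1/p) = 1/32·5 + 1/8·3 + 1/8·3 + 1/32·5 + 1/8·3 + 1/8·3 + 1/8·3 + 1/8·3 + 1/16·4 + 1/8·3 = 3.1875 bits.

3.1875 bits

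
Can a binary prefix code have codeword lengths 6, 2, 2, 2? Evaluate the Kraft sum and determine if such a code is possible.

0.765625; yes

With common denominator 2^6 = 64: Σ 2^(−ℓᵢ) = 1/64 + 16/64 + 16/64 + 16/64 = 49/64 = 0.765625.
Kraft's inequality requires Σ ≤ 1; here Σ = 0.765625 ≤ 1, so such a prefix code exists.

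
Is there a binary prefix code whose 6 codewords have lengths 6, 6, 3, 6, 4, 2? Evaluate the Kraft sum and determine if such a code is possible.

0.484375; yes

With common denominator 2^6 = 64: Σ 2^(−ℓᵢ) = 1/64 + 1/64 + 8/64 + 1/64 + 4/64 + 16/64 = 31/64 = 0.484375.
Kraft's inequality requires Σ ≤ 1; here Σ = 0.484375 ≤ 1, so such a prefix code exists.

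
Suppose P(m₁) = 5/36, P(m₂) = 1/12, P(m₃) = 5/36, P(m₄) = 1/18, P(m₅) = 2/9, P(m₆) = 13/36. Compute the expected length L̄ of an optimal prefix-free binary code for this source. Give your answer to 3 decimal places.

2.417 bits/symbol

Repeatedly combine the two least-probable nodes; the expected code length is the sum of the merged weights.
merge 1/18 + 1/12 → 5/36
merge 5/36 + 5/36 → 5/18
merge 5/36 + 2/9 → 13/36
merge 5/18 + 13/36 → 23/36
merge 13/36 + 23/36 → 1
L = 5/36 + 5/18 + 13/36 + 23/36 + 1 = 29/12 ≈ 2.417 bits/symbol.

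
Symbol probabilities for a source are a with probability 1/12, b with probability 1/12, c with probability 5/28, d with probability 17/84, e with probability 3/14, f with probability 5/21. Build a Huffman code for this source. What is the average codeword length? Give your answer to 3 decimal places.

2.512 bits/symbol

Repeatedly combine the two least-probable nodes; the expected code length is the sum of the merged weights.
merge 1/12 + 1/12 → 1/6
merge 1/6 + 5/28 → 29/84
merge 17/84 + 3/14 → 5/12
merge 5/21 + 29/84 → 7/12
merge 5/12 + 7/12 → 1
L = 1/6 + 29/84 + 5/12 + 7/12 + 1 = 211/84 ≈ 2.512 bits/symbol.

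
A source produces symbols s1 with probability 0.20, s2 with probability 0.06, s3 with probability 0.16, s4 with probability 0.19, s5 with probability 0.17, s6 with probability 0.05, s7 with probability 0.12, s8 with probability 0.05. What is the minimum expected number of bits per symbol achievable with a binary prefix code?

2.87 bits/symbol

Repeatedly combine the two least-probable nodes; the expected code length is the sum of the merged weights.
merge 1/20 + 1/20 → 1/10
merge 3/50 + 1/10 → 4/25
merge 3/25 + 4/25 → 7/25
merge 4/25 + 17/100 → 33/100
merge 19/100 + 1/5 → 39/100
merge 7/25 + 33/100 → 61/100
merge 39/100 + 61/100 → 1
L = 1/10 + 4/25 + 7/25 + 33/100 + 39/100 + 61/100 + 1 = 287/100 = 2.87 bits/symbol.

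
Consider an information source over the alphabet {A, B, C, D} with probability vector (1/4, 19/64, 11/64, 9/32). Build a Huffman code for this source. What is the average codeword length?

2 bits/symbol

Repeatedly combine the two least-probable nodes; the expected code length is the sum of the merged weights.
merge 11/64 + 1/4 → 27/64
merge 9/32 + 19/64 → 37/64
merge 27/64 + 37/64 → 1
L = 27/64 + 37/64 + 1 = 2 bits/symbol.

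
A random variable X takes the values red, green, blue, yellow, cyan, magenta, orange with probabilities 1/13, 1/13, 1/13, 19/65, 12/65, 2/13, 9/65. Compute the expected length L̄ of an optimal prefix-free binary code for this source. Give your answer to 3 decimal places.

Repeatedly combine the two least-probable nodes; the expected code length is the sum of the merged weights.
merge 1/13 + 1/13 → 2/13
merge 1/13 + 9/65 → 14/65
merge 2/13 + 2/13 → 4/13
merge 12/65 + 14/65 → 2/5
merge 19/65 + 4/13 → 3/5
merge 2/5 + 3/5 → 1
L = 2/13 + 14/65 + 4/13 + 2/5 + 3/5 + 1 = 174/65 ≈ 2.677 bits/symbol.

2.677 bits/symbol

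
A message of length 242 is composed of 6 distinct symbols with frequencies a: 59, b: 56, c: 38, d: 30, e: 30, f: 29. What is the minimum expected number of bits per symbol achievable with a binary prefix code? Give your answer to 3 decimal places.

2.525 bits/symbol

Probabilities are the counts divided by 242.
Repeatedly combine the two least-probable nodes; the expected code length is the sum of the merged weights.
merge 29/242 + 15/121 → 59/242
merge 15/121 + 19/121 → 34/121
merge 28/121 + 59/242 → 115/242
merge 59/242 + 34/121 → 127/242
merge 115/242 + 127/242 → 1
L = 59/242 + 34/121 + 115/242 + 127/242 + 1 = 611/242 ≈ 2.525 bits/symbol.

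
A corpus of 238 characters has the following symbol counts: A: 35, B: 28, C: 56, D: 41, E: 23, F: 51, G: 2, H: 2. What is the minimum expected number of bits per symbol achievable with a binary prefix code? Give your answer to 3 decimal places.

2.681 bits/symbol

Probabilities are the counts divided by 238.
Repeatedly combine the two least-probable nodes; the expected code length is the sum of the merged weights.
merge 1/119 + 1/119 → 2/119
merge 2/119 + 23/238 → 27/238
merge 27/238 + 2/17 → 55/238
merge 5/34 + 41/238 → 38/119
merge 3/14 + 55/238 → 53/119
merge 4/17 + 38/119 → 66/119
merge 53/119 + 66/119 → 1
L = 2/119 + 27/238 + 55/238 + 38/119 + 53/119 + 66/119 + 1 = 319/119 ≈ 2.681 bits/symbol.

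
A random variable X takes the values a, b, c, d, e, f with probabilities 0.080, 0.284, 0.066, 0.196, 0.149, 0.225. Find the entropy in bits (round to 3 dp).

H = −Σ pᵢ log₂ pᵢ.
−0.080·log₂(0.080) = 0.2915
−0.284·log₂(0.284) = 0.5158
−0.066·log₂(0.066) = 0.2588
−0.196·log₂(0.196) = 0.4608
−0.149·log₂(0.149) = 0.4092
−0.225·log₂(0.225) = 0.4842
Sum ≈ 2.4203 → 2.420 bits.

2.420 bits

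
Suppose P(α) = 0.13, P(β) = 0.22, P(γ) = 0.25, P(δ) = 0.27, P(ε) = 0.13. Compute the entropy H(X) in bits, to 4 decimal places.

H = −Σ pᵢ log₂ pᵢ.
−0.13·log₂(0.13) = 0.3826
−0.22·log₂(0.22) = 0.4806
−0.25·log₂(0.25) = 0.5000
−0.27·log₂(0.27) = 0.5100
−0.13·log₂(0.13) = 0.3826
Sum ≈ 2.2559 → 2.2559 bits.

2.2559 bits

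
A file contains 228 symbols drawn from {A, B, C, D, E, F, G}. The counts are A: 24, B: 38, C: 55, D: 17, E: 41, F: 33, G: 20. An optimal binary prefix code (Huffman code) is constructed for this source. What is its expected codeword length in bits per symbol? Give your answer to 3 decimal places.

2.741 bits/symbol

Probabilities are the counts divided by 228.
Repeatedly combine the two least-probable nodes; the expected code length is the sum of the merged weights.
merge 17/228 + 5/57 → 37/228
merge 2/19 + 11/76 → 1/4
merge 37/228 + 1/6 → 25/76
merge 41/228 + 55/228 → 8/19
merge 1/4 + 25/76 → 11/19
merge 8/19 + 11/19 → 1
L = 37/228 + 1/4 + 25/76 + 8/19 + 11/19 + 1 = 625/228 ≈ 2.741 bits/symbol.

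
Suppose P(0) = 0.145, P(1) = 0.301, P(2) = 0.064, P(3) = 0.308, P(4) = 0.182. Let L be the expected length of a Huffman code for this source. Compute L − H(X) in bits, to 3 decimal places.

Entropy H = −Σ p log₂ p ≈ 2.1498 bits.
Huffman merges: 8/125+29/200→209/1000; 91/500+209/1000→391/1000; 301/1000+77/250→609/1000; 391/1000+609/1000→1. L = 2209/1000 ≈ 2.2090.
L − H = 2.2090 − 2.1498 = 0.059 bits.

0.059 bits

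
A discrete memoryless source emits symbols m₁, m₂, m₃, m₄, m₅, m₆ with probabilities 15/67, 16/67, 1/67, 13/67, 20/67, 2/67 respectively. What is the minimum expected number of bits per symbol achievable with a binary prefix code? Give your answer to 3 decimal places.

Repeatedly combine the two least-probable nodes; the expected code length is the sum of the merged weights.
merge 1/67 + 2/67 → 3/67
merge 3/67 + 13/67 → 16/67
merge 15/67 + 16/67 → 31/67
merge 16/67 + 20/67 → 36/67
merge 31/67 + 36/67 → 1
L = 3/67 + 16/67 + 31/67 + 36/67 + 1 = 153/67 ≈ 2.284 bits/symbol.

2.284 bits/symbol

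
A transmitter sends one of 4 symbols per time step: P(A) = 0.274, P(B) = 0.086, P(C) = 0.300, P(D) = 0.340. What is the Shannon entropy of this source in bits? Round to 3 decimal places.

H = −Σ pᵢ log₂ pᵢ.
−0.274·log₂(0.274) = 0.5118
−0.086·log₂(0.086) = 0.3044
−0.300·log₂(0.300) = 0.5211
−0.340·log₂(0.340) = 0.5292
Sum ≈ 1.8664 → 1.866 bits.

1.866 bits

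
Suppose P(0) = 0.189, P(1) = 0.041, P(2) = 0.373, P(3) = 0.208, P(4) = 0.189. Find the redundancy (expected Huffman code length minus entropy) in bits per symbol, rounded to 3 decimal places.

0.131 bits

Entropy H = −Σ p log₂ p ≈ 2.0994 bits.
Huffman merges: 41/1000+189/1000→23/100; 189/1000+26/125→397/1000; 23/100+373/1000→603/1000; 397/1000+603/1000→1. L = 223/100 ≈ 2.2300.
L − H = 2.2300 − 2.0994 = 0.131 bits.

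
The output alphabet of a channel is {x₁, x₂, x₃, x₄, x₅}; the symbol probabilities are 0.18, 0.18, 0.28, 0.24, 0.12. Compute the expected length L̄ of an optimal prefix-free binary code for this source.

Repeatedly combine the two least-probable nodes; the expected code length is the sum of the merged weights.
merge 3/25 + 9/50 → 3/10
merge 9/50 + 6/25 → 21/50
merge 7/25 + 3/10 → 29/50
merge 21/50 + 29/50 → 1
L = 3/10 + 21/50 + 29/50 + 1 = 23/10 = 2.3 bits/symbol.

2.3 bits/symbol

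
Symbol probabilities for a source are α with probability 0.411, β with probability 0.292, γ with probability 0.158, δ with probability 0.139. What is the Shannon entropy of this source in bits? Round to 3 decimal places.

H = −Σ pᵢ log₂ pᵢ.
−0.411·log₂(0.411) = 0.5272
−0.292·log₂(0.292) = 0.5186
−0.158·log₂(0.158) = 0.4206
−0.139·log₂(0.139) = 0.3957
Sum ≈ 1.8621 → 1.862 bits.

1.862 bits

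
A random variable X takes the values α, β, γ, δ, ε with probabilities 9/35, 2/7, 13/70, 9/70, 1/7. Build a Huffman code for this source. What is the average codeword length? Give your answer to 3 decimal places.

Repeatedly combine the two least-probable nodes; the expected code length is the sum of the merged weights.
merge 9/70 + 1/7 → 19/70
merge 13/70 + 9/35 → 31/70
merge 19/70 + 2/7 → 39/70
merge 31/70 + 39/70 → 1
L = 19/70 + 31/70 + 39/70 + 1 = 159/70 ≈ 2.271 bits/symbol.

2.271 bits/symbol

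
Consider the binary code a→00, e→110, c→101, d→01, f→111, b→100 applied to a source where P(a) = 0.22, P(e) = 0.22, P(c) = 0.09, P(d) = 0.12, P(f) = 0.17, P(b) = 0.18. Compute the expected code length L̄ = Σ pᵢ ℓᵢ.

L̄ = Σ pᵢ·ℓᵢ = 0.22·2 + 0.22·3 + 0.09·3 + 0.12·2 + 0.17·3 + 0.18·3 = 2.66 bits/symbol.

2.66 bits/symbol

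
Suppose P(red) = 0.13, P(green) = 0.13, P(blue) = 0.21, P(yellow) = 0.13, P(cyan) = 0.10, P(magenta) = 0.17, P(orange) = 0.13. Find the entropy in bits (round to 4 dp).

H = −Σ pᵢ log₂ pᵢ.
−0.13·log₂(0.13) = 0.3826
−0.13·log₂(0.13) = 0.3826
−0.21·log₂(0.21) = 0.4728
−0.13·log₂(0.13) = 0.3826
−0.10·log₂(0.10) = 0.3322
−0.17·log₂(0.17) = 0.4346
−0.13·log₂(0.13) = 0.3826
Sum ≈ 2.7702 → 2.7702 bits.

2.7702 bits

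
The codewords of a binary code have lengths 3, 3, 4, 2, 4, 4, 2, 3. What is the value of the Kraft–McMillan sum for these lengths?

1.0625

With common denominator 2^4 = 16: Σ 2^(−ℓᵢ) = 2/16 + 2/16 + 1/16 + 4/16 + 1/16 + 1/16 + 4/16 + 2/16 = 17/16 = 1.0625.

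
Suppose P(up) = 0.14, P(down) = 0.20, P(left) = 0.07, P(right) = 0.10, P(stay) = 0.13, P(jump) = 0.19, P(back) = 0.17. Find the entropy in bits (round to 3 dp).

2.735 bits

H = −Σ pᵢ log₂ pᵢ.
−0.14·log₂(0.14) = 0.3971
−0.20·log₂(0.20) = 0.4644
−0.07·log₂(0.07) = 0.2686
−0.10·log₂(0.10) = 0.3322
−0.13·log₂(0.13) = 0.3826
−0.19·log₂(0.19) = 0.4552
−0.17·log₂(0.17) = 0.4346
Sum ≈ 2.7347 → 2.735 bits.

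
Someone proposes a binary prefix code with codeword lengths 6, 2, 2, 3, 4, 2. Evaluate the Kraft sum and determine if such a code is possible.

With common denominator 2^6 = 64: Σ 2^(−ℓᵢ) = 1/64 + 16/64 + 16/64 + 8/64 + 4/64 + 16/64 = 61/64 = 0.953125.
Kraft's inequality requires Σ ≤ 1; here Σ = 0.953125 ≤ 1, so such a prefix code exists.

0.953125; yes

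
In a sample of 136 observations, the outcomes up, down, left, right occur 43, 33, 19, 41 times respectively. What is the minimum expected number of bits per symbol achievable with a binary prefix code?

2 bits/symbol

Probabilities are the counts divided by 136.
Repeatedly combine the two least-probable nodes; the expected code length is the sum of the merged weights.
merge 19/136 + 33/136 → 13/34
merge 41/136 + 43/136 → 21/34
merge 13/34 + 21/34 → 1
L = 13/34 + 21/34 + 1 = 2 bits/symbol.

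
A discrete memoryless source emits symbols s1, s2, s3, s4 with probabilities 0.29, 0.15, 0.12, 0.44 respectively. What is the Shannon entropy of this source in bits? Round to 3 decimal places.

1.817 bits

H = −Σ pᵢ log₂ pᵢ.
−0.29·log₂(0.29) = 0.5179
−0.15·log₂(0.15) = 0.4105
−0.12·log₂(0.12) = 0.3671
−0.44·log₂(0.44) = 0.5211
Sum ≈ 1.8167 → 1.817 bits.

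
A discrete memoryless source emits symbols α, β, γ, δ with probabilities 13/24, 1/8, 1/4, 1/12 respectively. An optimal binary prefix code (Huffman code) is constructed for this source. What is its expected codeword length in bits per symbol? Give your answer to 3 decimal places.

1.667 bits/symbol

Repeatedly combine the two least-probable nodes; the expected code length is the sum of the merged weights.
merge 1/12 + 1/8 → 5/24
merge 5/24 + 1/4 → 11/24
merge 11/24 + 13/24 → 1
L = 5/24 + 11/24 + 1 = 5/3 ≈ 1.667 bits/symbol.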